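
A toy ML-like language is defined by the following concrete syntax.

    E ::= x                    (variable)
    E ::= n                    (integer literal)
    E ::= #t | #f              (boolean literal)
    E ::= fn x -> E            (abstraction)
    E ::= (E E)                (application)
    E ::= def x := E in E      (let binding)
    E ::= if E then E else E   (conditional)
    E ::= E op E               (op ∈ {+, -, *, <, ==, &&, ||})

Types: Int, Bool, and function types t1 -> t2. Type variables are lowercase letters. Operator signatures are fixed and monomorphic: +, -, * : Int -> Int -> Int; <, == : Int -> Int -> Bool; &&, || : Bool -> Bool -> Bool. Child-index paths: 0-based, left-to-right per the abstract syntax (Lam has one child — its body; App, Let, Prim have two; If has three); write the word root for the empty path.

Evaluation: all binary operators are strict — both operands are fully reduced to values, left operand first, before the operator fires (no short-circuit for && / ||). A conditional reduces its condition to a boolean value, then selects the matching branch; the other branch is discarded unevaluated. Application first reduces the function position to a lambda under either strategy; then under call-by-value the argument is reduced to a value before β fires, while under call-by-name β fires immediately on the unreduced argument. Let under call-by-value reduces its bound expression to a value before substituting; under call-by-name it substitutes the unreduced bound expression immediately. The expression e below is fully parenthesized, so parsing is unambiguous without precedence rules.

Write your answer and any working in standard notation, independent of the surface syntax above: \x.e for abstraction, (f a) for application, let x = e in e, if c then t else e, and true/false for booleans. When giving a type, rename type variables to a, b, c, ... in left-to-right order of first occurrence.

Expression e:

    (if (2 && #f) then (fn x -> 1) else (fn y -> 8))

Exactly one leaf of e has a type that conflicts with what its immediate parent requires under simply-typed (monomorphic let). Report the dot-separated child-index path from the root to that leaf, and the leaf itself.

Answer: 0.0 : 2

Working:
  unify Int ~ Bool
  FAIL: mismatch Int ~ Bool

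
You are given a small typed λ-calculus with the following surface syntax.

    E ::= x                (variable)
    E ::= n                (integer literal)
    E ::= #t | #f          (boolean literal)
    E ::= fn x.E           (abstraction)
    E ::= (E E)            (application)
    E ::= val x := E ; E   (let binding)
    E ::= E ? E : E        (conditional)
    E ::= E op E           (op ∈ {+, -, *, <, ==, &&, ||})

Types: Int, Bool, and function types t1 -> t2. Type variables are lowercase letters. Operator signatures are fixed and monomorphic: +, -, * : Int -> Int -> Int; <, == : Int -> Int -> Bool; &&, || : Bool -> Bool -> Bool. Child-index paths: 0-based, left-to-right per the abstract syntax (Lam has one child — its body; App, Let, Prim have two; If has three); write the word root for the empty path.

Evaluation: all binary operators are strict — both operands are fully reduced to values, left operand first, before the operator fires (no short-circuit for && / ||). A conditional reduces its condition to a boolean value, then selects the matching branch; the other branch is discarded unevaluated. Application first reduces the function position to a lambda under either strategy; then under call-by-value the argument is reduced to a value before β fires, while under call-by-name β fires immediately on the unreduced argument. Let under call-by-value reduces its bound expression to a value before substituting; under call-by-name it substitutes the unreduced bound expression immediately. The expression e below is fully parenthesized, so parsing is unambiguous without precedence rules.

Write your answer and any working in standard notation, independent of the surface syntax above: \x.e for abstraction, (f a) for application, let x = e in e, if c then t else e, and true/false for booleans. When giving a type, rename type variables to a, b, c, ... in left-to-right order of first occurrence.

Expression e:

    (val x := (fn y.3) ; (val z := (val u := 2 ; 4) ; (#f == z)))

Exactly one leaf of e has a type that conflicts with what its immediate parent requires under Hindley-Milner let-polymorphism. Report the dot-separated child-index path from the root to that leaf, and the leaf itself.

Answer: 1.1.0 : false

Working:
\y._ : a -> Int
let x : forall. a -> Int
let u : Int
let z : Int
  unify Bool ~ Int
  FAIL: mismatch Bool ~ Int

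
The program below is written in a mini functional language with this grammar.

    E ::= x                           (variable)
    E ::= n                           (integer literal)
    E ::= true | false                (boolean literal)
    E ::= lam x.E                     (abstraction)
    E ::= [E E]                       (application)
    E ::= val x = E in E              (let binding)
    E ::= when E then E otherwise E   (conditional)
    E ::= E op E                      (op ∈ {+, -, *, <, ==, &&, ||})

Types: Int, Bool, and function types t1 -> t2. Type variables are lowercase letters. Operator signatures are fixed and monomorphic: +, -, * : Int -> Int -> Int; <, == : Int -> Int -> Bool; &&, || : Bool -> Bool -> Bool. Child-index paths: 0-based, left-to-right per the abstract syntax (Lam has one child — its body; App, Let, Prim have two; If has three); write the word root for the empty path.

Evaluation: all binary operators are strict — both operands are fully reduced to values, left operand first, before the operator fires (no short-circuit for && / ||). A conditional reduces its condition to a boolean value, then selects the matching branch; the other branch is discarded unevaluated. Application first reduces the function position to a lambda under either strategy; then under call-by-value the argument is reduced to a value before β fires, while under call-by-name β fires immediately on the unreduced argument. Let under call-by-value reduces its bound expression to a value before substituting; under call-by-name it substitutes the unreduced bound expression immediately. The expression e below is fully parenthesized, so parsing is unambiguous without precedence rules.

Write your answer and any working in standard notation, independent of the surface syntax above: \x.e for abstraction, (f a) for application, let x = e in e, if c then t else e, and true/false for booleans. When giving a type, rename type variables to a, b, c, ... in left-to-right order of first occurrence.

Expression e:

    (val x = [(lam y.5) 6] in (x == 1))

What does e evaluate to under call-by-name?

Answer: false

Working:
step 0: (let x = ((\y.5) 6) in (x == 1))
step 1: [let@root] (((\y.5) 6) == 1)
step 2: [beta@0] (5 == 1)
step 3: [delta@root] false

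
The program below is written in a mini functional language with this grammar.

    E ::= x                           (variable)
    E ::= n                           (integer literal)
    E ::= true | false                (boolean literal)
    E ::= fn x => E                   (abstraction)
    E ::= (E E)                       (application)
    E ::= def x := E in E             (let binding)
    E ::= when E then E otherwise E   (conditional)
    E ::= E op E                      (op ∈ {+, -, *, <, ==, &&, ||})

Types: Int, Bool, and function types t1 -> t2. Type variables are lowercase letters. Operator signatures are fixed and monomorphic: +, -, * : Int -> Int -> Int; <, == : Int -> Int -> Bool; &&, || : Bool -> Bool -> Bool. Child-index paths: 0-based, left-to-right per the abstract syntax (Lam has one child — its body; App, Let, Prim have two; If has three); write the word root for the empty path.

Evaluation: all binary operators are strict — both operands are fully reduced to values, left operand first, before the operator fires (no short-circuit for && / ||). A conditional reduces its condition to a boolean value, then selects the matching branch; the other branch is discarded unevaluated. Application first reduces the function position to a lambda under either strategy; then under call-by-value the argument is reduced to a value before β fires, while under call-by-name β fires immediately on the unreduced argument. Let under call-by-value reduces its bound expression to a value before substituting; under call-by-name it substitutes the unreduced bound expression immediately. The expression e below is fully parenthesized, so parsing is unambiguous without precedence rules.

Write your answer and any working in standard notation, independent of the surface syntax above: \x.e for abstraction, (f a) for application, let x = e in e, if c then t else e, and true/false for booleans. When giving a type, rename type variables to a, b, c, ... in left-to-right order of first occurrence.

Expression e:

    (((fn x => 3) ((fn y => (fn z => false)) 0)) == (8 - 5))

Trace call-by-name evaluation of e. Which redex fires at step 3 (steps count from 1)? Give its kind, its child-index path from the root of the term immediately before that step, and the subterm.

Derivation:
step 0: (((\x.3) ((\y.(\z.false)) 0)) == (8 - 5))
step 1: [beta@0] (3 == (8 - 5))
step 2: [delta@1] (3 == 3)
step 3: [delta@root] true

Answer: delta at root : (3 == 3)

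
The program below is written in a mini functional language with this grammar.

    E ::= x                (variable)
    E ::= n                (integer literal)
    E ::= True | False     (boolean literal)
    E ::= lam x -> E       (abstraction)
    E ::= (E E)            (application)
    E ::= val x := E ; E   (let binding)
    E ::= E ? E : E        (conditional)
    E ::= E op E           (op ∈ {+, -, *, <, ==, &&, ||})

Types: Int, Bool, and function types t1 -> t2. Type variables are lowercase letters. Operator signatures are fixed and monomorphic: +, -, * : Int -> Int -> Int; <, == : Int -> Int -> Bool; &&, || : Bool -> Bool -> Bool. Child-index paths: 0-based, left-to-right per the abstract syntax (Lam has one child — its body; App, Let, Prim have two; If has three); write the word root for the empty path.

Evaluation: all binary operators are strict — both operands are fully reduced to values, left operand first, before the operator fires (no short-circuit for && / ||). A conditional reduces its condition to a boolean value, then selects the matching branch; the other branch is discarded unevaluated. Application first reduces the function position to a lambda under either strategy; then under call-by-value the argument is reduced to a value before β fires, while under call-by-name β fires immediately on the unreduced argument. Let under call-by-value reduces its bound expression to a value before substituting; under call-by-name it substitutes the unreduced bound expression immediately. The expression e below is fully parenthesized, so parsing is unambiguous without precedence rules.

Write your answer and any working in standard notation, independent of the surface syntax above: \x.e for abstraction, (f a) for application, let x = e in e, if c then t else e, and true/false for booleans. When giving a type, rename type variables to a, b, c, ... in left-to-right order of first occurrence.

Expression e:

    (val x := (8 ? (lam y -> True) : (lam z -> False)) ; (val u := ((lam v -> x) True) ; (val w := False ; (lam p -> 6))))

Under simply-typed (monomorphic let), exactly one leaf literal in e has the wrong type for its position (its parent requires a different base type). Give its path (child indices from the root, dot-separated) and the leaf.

Derivation:
  unify Int ~ Bool
  FAIL: mismatch Int ~ Bool

Answer: 0.0 : 8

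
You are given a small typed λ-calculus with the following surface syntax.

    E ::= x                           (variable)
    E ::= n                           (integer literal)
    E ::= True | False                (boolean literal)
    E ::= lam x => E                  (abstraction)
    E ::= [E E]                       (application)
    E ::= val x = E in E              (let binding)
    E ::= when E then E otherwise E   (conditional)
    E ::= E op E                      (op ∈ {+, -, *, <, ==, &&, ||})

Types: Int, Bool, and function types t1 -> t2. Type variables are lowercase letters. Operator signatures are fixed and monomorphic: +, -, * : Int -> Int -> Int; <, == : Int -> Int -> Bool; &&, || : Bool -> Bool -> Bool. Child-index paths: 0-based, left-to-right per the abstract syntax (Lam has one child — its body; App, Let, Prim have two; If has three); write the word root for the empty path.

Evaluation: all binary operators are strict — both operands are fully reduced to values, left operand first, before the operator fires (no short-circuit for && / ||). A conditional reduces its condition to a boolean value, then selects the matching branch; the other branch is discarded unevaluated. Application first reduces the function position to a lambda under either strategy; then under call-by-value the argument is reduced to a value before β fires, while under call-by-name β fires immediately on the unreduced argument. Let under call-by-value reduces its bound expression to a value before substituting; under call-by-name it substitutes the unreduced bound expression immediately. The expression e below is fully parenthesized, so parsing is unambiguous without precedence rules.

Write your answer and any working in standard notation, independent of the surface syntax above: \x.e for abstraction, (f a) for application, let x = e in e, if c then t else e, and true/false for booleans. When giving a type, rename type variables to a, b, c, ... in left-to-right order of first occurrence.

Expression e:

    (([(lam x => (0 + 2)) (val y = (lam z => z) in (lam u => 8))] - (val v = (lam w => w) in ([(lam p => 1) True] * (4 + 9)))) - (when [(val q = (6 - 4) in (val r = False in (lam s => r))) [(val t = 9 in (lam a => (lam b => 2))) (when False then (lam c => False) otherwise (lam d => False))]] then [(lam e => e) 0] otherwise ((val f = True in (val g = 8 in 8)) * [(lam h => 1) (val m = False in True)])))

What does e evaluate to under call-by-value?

Answer: -19

Trace:
step 0: ((((\x.(0 + 2)) (let y = (\z.z) in (\u.8))) - (let v = (\w.w) in (((\p.1) true) * (4 + 9)))) - (if ((let q = (6 - 4) in (let r = false in (\s.r))) ((let t = 9 in (\a.(\b.2))) (if false then (\c.false) else (\d.false)))) then ((\e.e) 0) else ((let f = true in (let g = 8 in 8)) * ((\h.1) (let m = false in true)))))
step 1: [let@0.0.1] ((((\x.(0 + 2)) (\u.8)) - (let v = (\w.w) in (((\p.1) true) * (4 + 9)))) - (if ((let q = (6 - 4) in (let r = false in (\s.r))) ((let t = 9 in (\a.(\b.2))) (if false then (\c.false) else (\d.false)))) then ((\e.e) 0) else ((let f = true in (let g = 8 in 8)) * ((\h.1) (let m = false in true)))))
step 2: [beta@0.0] (((0 + 2) - (let v = (\w.w) in (((\p.1) true) * (4 + 9)))) - (if ((let q = (6 - 4) in (let r = false in (\s.r))) ((let t = 9 in (\a.(\b.2))) (if false then (\c.false) else (\d.false)))) then ((\e.e) 0) else ((let f = true in (let g = 8 in 8)) * ((\h.1) (let m = false in true)))))
step 3: [delta@0.0] ((2 - (let v = (\w.w) in (((\p.1) true) * (4 + 9)))) - (if ((let q = (6 - 4) in (let r = false in (\s.r))) ((let t = 9 in (\a.(\b.2))) (if false then (\c.false) else (\d.false)))) then ((\e.e) 0) else ((let f = true in (let g = 8 in 8)) * ((\h.1) (let m = false in true)))))
step 4: [let@0.1] ((2 - (((\p.1) true) * (4 + 9))) - (if ((let q = (6 - 4) in (let r = false in (\s.r))) ((let t = 9 in (\a.(\b.2))) (if false then (\c.false) else (\d.false)))) then ((\e.e) 0) else ((let f = true in (let g = 8 in 8)) * ((\h.1) (let m = false in true)))))
step 5: [beta@0.1.0] ((2 - (1 * (4 + 9))) - (if ((let q = (6 - 4) in (let r = false in (\s.r))) ((let t = 9 in (\a.(\b.2))) (if false then (\c.false) else (\d.false)))) then ((\e.e) 0) else ((let f = true in (let g = 8 in 8)) * ((\h.1) (let m = false in true)))))
step 6: [delta@0.1.1] ((2 - (1 * 13)) - (if ((let q = (6 - 4) in (let r = false in (\s.r))) ((let t = 9 in (\a.(\b.2))) (if false then (\c.false) else (\d.false)))) then ((\e.e) 0) else ((let f = true in (let g = 8 in 8)) * ((\h.1) (let m = false in true)))))
step 7: [delta@0.1] ((2 - 13) - (if ((let q = (6 - 4) in (let r = false in (\s.r))) ((let t = 9 in (\a.(\b.2))) (if false then (\c.false) else (\d.false)))) then ((\e.e) 0) else ((let f = true in (let g = 8 in 8)) * ((\h.1) (let m = false in true)))))
step 8: [delta@0] (-11 - (if ((let q = (6 - 4) in (let r = false in (\s.r))) ((let t = 9 in (\a.(\b.2))) (if false then (\c.false) else (\d.false)))) then ((\e.e) 0) else ((let f = true in (let g = 8 in 8)) * ((\h.1) (let m = false in true)))))
step 9: [delta@1.0.0.0] (-11 - (if ((let q = 2 in (let r = false in (\s.r))) ((let t = 9 in (\a.(\b.2))) (if false then (\c.false) else (\d.false)))) then ((\e.e) 0) else ((let f = true in (let g = 8 in 8)) * ((\h.1) (let m = false in true)))))
step 10: [let@1.0.0] (-11 - (if ((let r = false in (\s.r)) ((let t = 9 in (\a.(\b.2))) (if false then (\c.false) else (\d.false)))) then ((\e.e) 0) else ((let f = true in (let g = 8 in 8)) * ((\h.1) (let m = false in true)))))
step 11: [let@1.0.0] (-11 - (if ((\s.false) ((let t = 9 in (\a.(\b.2))) (if false then (\c.false) else (\d.false)))) then ((\e.e) 0) else ((let f = true in (let g = 8 in 8)) * ((\h.1) (let m = false in true)))))
step 12: [let@1.0.1.0] (-11 - (if ((\s.false) ((\a.(\b.2)) (if false then (\c.false) else (\d.false)))) then ((\e.e) 0) else ((let f = true in (let g = 8 in 8)) * ((\h.1) (let m = false in true)))))
step 13: [if@1.0.1.1] (-11 - (if ((\s.false) ((\a.(\b.2)) (\d.false))) then ((\e.e) 0) else ((let f = true in (let g = 8 in 8)) * ((\h.1) (let m = false in true)))))
step 14: [beta@1.0.1] (-11 - (if ((\s.false) (\b.2)) then ((\e.e) 0) else ((let f = true in (let g = 8 in 8)) * ((\h.1) (let m = false in true)))))
step 15: [beta@1.0] (-11 - (if false then ((\e.e) 0) else ((let f = true in (let g = 8 in 8)) * ((\h.1) (let m = false in true)))))
step 16: [if@1] (-11 - ((let f = true in (let g = 8 in 8)) * ((\h.1) (let m = false in true))))
step 17: [let@1.0] (-11 - ((let g = 8 in 8) * ((\h.1) (let m = false in true))))
step 18: [let@1.0] (-11 - (8 * ((\h.1) (let m = false in true))))
step 19: [let@1.1.1] (-11 - (8 * ((\h.1) true)))
step 20: [beta@1.1] (-11 - (8 * 1))
step 21: [delta@1] (-11 - 8)
step 22: [delta@root] -19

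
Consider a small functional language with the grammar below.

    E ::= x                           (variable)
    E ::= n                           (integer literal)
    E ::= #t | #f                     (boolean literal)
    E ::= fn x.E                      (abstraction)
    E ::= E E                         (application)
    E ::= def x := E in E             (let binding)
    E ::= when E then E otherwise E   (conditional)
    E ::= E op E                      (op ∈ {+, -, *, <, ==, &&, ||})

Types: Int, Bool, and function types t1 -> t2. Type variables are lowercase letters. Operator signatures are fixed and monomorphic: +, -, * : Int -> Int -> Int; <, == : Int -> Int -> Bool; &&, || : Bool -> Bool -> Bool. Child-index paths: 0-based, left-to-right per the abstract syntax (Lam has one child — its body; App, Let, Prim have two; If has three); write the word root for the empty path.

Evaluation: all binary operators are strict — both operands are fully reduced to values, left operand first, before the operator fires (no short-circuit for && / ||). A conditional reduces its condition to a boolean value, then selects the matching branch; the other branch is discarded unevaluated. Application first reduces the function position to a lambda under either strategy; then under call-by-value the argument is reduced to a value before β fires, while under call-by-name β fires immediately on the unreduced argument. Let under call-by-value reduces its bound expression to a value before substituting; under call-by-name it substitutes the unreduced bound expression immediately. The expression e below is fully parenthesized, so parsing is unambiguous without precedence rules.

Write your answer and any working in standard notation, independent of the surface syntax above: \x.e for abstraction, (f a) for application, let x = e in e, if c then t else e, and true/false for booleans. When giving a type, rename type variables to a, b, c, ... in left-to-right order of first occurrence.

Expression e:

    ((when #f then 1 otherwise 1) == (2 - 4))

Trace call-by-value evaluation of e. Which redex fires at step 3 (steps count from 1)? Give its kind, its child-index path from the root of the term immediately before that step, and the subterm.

Working:
step 0: ((if false then 1 else 1) == (2 - 4))
step 1: [if@0] (1 == (2 - 4))
step 2: [delta@1] (1 == -2)
step 3: [delta@root] false

Answer: delta at root : (1 == -2)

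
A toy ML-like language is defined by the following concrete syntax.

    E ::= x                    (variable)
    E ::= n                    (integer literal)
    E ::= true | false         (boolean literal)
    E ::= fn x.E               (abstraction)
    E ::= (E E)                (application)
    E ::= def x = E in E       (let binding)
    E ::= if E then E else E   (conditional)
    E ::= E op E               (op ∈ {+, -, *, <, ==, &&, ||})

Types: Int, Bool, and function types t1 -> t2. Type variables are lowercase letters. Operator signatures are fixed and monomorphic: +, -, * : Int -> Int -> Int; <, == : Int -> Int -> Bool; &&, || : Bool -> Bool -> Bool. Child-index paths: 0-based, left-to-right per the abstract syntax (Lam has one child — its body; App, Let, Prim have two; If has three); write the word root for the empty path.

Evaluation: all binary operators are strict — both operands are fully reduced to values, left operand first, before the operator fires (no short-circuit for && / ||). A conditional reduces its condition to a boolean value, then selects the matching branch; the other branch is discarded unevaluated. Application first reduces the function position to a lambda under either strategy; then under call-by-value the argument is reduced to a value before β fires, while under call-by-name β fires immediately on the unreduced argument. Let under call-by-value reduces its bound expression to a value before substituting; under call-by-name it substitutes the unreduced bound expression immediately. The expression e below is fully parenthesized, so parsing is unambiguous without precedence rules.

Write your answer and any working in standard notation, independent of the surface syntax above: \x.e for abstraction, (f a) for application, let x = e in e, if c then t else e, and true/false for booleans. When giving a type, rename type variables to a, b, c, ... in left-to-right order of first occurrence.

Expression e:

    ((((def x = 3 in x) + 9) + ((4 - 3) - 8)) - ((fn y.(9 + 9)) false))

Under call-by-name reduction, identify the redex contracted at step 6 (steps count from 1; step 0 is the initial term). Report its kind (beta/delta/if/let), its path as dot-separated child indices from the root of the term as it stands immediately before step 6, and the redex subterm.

Trace:
step 0: ((((let x = 3 in x) + 9) + ((4 - 3) - 8)) - ((\y.(9 + 9)) false))
step 1: [let@0.0.0] (((3 + 9) + ((4 - 3) - 8)) - ((\y.(9 + 9)) false))
step 2: [delta@0.0] ((12 + ((4 - 3) - 8)) - ((\y.(9 + 9)) false))
step 3: [delta@0.1.0] ((12 + (1 - 8)) - ((\y.(9 + 9)) false))
step 4: [delta@0.1] ((12 + -7) - ((\y.(9 + 9)) false))
step 5: [delta@0] (5 - ((\y.(9 + 9)) false))
step 6: [beta@1] (5 - (9 + 9))

Answer: beta at 1 : ((\y.(9 + 9)) false)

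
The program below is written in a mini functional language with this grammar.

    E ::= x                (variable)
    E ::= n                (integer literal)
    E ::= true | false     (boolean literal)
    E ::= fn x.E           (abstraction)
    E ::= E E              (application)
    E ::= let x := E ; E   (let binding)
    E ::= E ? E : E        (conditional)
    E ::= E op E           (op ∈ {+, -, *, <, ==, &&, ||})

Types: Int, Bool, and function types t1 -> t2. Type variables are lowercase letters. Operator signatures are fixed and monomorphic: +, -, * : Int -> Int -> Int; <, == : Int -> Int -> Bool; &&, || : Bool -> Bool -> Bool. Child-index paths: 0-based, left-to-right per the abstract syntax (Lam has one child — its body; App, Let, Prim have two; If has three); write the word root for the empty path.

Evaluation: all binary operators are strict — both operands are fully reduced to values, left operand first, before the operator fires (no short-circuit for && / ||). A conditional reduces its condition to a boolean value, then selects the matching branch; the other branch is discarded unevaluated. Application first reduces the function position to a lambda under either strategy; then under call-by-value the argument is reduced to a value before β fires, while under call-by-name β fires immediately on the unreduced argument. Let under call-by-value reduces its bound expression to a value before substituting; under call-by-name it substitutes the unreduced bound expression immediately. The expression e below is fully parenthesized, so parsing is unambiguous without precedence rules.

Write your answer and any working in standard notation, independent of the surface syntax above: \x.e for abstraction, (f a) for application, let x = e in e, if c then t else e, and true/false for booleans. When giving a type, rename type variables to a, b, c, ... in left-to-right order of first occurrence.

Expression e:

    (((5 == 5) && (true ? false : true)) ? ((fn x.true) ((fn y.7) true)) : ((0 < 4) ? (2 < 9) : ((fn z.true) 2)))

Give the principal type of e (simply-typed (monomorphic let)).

Working:
  unify Int ~ Int
  unify Int ~ Int
  unify Bool ~ Bool
  unify Bool ~ Bool
  unify Bool ~ Bool
  unify Bool ~ Bool
  unify Bool ~ Bool
\x._ : a -> Bool
\y._ : b -> Int
  unify b -> Int ~ Bool -> c
  unify b ~ Bool
  unify Int ~ c
_ _ : Int
  unify a -> Bool ~ Int -> d
  unify a ~ Int
  unify Bool ~ d
_ _ : Bool
  unify Int ~ Int
  unify Int ~ Int
  unify Bool ~ Bool
  unify Int ~ Int
  unify Int ~ Int
\z._ : e -> Bool
  unify e -> Bool ~ Int -> f
  unify e ~ Int
  unify Bool ~ f
_ _ : Bool
  unify Bool ~ Bool
  unify Bool ~ Bool

Answer: Bool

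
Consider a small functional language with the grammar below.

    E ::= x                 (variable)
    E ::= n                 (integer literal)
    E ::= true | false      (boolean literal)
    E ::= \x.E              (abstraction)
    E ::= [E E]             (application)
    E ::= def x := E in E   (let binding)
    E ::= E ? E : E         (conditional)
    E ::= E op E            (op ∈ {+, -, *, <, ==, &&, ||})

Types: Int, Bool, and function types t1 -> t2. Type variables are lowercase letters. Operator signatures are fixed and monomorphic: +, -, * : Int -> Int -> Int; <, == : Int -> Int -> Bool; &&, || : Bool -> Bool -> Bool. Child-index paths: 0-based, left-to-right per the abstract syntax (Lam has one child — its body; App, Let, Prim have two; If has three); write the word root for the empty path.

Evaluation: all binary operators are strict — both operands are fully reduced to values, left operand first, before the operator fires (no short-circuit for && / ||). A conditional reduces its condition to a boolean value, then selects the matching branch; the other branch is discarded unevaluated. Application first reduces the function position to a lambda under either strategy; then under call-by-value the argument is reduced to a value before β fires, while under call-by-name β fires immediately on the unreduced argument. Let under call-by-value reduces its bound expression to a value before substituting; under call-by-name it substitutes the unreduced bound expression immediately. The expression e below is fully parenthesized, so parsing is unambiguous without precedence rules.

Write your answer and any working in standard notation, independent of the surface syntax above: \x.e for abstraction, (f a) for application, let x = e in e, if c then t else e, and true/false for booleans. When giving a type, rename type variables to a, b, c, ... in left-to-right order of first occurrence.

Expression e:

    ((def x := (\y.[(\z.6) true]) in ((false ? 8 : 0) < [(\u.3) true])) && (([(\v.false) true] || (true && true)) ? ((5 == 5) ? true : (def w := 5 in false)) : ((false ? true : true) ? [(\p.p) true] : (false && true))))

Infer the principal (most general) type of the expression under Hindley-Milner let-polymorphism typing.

Answer: Bool

Derivation:
\z._ : b -> Int
  unify b -> Int ~ Bool -> c
  unify b ~ Bool
  unify Int ~ c
_ _ : Int
\y._ : a -> Int
let x : forall. a -> Int
  unify Bool ~ Bool
  unify Int ~ Int
  unify Int ~ Int
\u._ : d -> Int
  unify d -> Int ~ Bool -> e
  unify d ~ Bool
  unify Int ~ e
_ _ : Int
  unify Int ~ Int
  unify Bool ~ Bool
\v._ : f -> Bool
  unify f -> Bool ~ Bool -> g
  unify f ~ Bool
  unify Bool ~ g
_ _ : Bool
  unify Bool ~ Bool
  unify Bool ~ Bool
  unify Bool ~ Bool
  unify Bool ~ Bool
  unify Bool ~ Bool
  unify Int ~ Int
  unify Int ~ Int
  unify Bool ~ Bool
let w : Int
  unify Bool ~ Bool
  unify Bool ~ Bool
  unify Bool ~ Bool
  unify Bool ~ Bool
p : h
\p._ : h -> h
  unify h -> h ~ Bool -> i
  unify h ~ Bool
  unify Bool ~ i
_ _ : Bool
  unify Bool ~ Bool
  unify Bool ~ Bool
  unify Bool ~ Bool
  unify Bool ~ Bool
  unify Bool ~ Bool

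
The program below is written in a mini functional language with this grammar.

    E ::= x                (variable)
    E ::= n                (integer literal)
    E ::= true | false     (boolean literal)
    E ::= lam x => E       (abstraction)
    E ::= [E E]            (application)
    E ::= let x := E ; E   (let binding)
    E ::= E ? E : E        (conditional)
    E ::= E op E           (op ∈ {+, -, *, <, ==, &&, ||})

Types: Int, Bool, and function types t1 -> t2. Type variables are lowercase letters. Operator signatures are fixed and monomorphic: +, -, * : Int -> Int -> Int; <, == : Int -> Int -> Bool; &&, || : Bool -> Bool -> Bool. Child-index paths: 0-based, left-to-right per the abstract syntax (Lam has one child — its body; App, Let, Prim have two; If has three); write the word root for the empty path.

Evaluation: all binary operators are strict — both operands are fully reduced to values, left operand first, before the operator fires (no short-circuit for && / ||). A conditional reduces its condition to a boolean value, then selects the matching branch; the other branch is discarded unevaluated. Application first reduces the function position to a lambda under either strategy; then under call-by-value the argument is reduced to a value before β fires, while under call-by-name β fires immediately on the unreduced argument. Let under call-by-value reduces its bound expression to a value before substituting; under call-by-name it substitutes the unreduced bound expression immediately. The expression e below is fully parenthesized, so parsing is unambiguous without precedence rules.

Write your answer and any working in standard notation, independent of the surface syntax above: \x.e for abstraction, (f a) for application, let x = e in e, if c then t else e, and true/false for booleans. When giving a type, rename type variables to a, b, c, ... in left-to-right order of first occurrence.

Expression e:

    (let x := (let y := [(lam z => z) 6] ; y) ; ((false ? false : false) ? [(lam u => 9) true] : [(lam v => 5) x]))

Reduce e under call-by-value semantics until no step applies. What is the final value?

Answer: 5

Trace:
step 0: (let x = (let y = ((\z.z) 6) in y) in (if (if false then false else false) then ((\u.9) true) else ((\v.5) x)))
step 1: [beta@0.0] (let x = (let y = 6 in y) in (if (if false then false else false) then ((\u.9) true) else ((\v.5) x)))
step 2: [let@0] (let x = 6 in (if (if false then false else false) then ((\u.9) true) else ((\v.5) x)))
step 3: [let@root] (if (if false then false else false) then ((\u.9) true) else ((\v.5) 6))
step 4: [if@0] (if false then ((\u.9) true) else ((\v.5) 6))
step 5: [if@root] ((\v.5) 6)
step 6: [beta@root] 5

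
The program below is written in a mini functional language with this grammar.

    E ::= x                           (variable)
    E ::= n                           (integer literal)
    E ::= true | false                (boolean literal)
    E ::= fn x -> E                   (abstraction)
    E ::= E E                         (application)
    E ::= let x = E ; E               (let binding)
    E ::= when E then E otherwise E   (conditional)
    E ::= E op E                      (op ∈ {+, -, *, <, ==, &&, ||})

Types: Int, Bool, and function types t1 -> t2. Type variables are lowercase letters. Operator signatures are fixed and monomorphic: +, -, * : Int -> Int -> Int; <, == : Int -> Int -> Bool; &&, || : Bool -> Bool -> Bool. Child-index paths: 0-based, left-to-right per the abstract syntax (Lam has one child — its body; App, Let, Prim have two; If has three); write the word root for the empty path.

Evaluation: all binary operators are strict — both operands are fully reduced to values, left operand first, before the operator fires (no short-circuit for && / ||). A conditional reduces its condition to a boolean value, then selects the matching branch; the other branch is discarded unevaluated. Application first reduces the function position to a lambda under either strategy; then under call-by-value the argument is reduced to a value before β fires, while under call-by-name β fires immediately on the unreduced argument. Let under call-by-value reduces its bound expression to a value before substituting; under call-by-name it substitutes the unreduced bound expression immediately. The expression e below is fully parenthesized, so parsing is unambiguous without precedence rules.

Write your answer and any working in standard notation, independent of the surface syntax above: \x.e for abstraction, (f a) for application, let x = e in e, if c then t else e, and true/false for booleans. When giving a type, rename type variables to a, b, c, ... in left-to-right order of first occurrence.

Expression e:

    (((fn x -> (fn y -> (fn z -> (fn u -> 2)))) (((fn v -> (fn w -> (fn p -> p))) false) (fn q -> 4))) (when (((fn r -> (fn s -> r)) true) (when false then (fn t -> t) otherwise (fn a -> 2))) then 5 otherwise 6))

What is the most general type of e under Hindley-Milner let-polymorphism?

Trace:
\u._ : d -> Int
\z._ : c -> d -> Int
\y._ : b -> c -> d -> Int
\x._ : a -> b -> c -> d -> Int
p : g
\p._ : g -> g
\w._ : f -> g -> g
\v._ : e -> f -> g -> g
  unify e -> f -> g -> g ~ Bool -> h
  unify e ~ Bool
  unify f -> g -> g ~ h
_ _ : f -> g -> g
\q._ : i -> Int
  unify f -> g -> g ~ (i -> Int) -> j
  unify f ~ i -> Int
  unify g -> g ~ j
_ _ : g -> g
  unify a -> b -> c -> d -> Int ~ (g -> g) -> k
  unify a ~ g -> g
  unify b -> c -> d -> Int ~ k
_ _ : b -> c -> d -> Int
r : l
\s._ : m -> l
\r._ : l -> m -> l
  unify l -> m -> l ~ Bool -> n
  unify l ~ Bool
  unify m -> Bool ~ n
_ _ : m -> Bool
  unify Bool ~ Bool
t : o
\t._ : o -> o
\a._ : p -> Int
  unify o -> o ~ p -> Int
  unify o ~ p
  unify p ~ Int
  unify m -> Bool ~ (Int -> Int) -> q
  unify m ~ Int -> Int
  unify Bool ~ q
_ _ : Bool
  unify Bool ~ Bool
  unify Int ~ Int
  unify b -> c -> d -> Int ~ Int -> r
  unify b ~ Int
  unify c -> d -> Int ~ r
_ _ : c -> d -> Int

Answer: a -> b -> Int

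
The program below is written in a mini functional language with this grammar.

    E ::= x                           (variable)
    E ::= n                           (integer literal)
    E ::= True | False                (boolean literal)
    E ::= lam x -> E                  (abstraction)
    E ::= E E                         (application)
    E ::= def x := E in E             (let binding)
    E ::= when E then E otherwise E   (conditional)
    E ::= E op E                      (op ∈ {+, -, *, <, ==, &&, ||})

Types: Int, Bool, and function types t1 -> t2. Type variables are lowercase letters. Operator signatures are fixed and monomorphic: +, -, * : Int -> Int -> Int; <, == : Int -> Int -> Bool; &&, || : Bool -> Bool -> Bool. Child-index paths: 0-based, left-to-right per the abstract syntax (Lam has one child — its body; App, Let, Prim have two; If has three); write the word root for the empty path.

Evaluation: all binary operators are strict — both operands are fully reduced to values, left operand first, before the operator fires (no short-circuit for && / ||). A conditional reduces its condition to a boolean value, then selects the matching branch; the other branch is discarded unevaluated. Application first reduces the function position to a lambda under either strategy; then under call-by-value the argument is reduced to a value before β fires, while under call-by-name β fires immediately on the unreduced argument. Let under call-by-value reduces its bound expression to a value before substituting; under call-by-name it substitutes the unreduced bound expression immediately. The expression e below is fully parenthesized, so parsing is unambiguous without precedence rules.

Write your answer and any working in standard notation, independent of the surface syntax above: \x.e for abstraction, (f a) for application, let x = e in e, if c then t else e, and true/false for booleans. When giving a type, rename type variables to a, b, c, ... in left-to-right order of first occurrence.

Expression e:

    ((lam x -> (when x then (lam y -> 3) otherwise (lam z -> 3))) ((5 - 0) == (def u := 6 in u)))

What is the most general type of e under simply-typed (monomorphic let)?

Answer: a -> Int

Derivation:
x : a
  unify a ~ Bool
\y._ : b -> Int
\z._ : c -> Int
  unify b -> Int ~ c -> Int
  unify b ~ c
  unify Int ~ Int
\x._ : Bool -> c -> Int
  unify Int ~ Int
  unify Int ~ Int
  unify Int ~ Int
let u : Int
u : Int
  unify Int ~ Int
  unify Bool -> c -> Int ~ Bool -> d
  unify Bool ~ Bool
  unify c -> Int ~ d
_ _ : c -> Int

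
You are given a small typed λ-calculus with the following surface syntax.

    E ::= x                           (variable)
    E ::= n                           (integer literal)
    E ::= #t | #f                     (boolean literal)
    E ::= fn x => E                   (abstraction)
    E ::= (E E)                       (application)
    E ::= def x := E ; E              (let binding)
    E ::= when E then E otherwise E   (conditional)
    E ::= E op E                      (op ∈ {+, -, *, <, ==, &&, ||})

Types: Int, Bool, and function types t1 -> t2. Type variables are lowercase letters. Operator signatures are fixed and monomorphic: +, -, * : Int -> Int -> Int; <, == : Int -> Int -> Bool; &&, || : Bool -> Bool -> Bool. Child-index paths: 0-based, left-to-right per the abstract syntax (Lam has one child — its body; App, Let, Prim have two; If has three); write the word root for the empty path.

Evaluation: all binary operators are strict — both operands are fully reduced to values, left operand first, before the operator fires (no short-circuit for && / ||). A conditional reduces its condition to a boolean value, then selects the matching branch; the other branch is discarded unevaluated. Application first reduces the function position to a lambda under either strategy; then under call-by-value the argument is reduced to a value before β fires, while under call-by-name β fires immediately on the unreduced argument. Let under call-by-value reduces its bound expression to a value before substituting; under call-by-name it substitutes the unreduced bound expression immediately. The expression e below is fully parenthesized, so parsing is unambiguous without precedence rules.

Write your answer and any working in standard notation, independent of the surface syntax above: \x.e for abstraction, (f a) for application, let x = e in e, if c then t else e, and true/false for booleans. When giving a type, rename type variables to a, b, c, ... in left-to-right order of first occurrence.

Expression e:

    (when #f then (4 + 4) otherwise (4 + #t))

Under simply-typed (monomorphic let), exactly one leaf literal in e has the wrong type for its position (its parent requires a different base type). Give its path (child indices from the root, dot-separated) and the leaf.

Trace:
  unify Bool ~ Bool
  unify Int ~ Int
  unify Int ~ Int
  unify Int ~ Int
  unify Bool ~ Int
  FAIL: mismatch Bool ~ Int

Answer: 2.1 : true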